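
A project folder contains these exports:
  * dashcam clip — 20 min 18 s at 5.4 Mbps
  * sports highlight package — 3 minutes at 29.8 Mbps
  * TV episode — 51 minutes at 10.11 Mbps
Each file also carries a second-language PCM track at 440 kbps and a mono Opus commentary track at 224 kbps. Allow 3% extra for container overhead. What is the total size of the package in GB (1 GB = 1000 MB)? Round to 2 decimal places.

5.90 GB

Audio total: 440 + 224 = 664 kbps = 0.664 Mbps.
dashcam clip: 6.064 Mbps × 1218 s × 1.03 = 7607.5 Mb
sports highlight package: 30.464 Mbps × 180 s × 1.03 = 5648.0 Mb
TV episode: 10.774 Mbps × 3060 s × 1.03 = 33957.5 Mb
Total: 47213.0 Mb = 5901.6 MB.
= 5.902 GB.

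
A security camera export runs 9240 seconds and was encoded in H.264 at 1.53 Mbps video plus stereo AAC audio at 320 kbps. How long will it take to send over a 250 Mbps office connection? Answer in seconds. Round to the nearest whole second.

Audio: 320 kbps = 0.320 Mbps.
Total bitrate: 1.850 Mbps.
File: 1.850 Mbps × 9240 s = 17094.0 Mb.
At 250 Mbps: 17094.0 / 250 = 68.4 s ≈ 68.4 seconds.

68 seconds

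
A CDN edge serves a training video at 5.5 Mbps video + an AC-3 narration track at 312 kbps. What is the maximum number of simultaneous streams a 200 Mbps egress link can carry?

Audio: 312 kbps = 0.312 Mbps.
Per-viewer media rate: 5.812 Mbps.
200 Mbps = 200.0 Mbps; 200.0 / 5.812 = 34.41 → 34 viewers.

34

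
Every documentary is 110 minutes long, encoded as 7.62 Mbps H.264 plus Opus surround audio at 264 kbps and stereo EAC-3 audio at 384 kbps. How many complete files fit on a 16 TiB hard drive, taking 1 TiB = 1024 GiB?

110 min = 6600 s
Audio total: 264 + 384 = 648 kbps = 0.648 Mbps.
Total bitrate: 8.268 Mbps.
Per item: 8.268 Mbps × 6600 s = 54,569 Mb = 6,821 MB.
Capacity: 16 TiB = 140,737,488 Mb; 2579.08 items → 2579 complete.

2579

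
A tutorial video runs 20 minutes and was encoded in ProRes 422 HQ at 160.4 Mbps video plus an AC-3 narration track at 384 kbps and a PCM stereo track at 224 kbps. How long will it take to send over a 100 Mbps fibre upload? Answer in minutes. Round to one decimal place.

20 min = 1200 s
Audio total: 384 + 224 = 608 kbps = 0.608 Mbps.
Total bitrate: 161.008 Mbps.
File: 161.008 Mbps × 1200 s = 193209.6 Mb.
At 100 Mbps: 193209.6 / 100 = 1932.1 s ≈ 32.2 minutes.

32.2 minutes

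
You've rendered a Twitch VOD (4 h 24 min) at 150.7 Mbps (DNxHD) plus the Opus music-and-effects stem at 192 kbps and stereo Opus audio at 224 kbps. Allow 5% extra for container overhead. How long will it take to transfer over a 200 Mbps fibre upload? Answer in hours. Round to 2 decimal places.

4 h 24 min = 264 min = 15840 s
Audio total: 192 + 224 = 416 kbps = 0.416 Mbps.
Total bitrate: 151.116 Mbps.
File: 151.116 Mbps × 15840 s = 2393677.4 Mb.
With 5% container overhead: ×1.05. → 2513361.3 Mb.
At 200 Mbps: 2513361.3 / 200 = 12566.8 s ≈ 3.49 hours.

3.49 hours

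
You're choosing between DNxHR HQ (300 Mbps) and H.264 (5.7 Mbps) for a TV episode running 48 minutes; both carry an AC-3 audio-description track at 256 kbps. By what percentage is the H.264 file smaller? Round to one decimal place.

48 min = 2880 s
Audio: 256 kbps = 0.256 Mbps.
DNxHR HQ: 300.256 Mbps × 2880 s = 864737.3 Mb = 100.669 GiB.
H.264: 5.956 Mbps × 2880 s = 17153.3 Mb = 1.997 GiB.
Reduction: (1 − 1.997/100.669) × 100 = 98.02%.

98.0%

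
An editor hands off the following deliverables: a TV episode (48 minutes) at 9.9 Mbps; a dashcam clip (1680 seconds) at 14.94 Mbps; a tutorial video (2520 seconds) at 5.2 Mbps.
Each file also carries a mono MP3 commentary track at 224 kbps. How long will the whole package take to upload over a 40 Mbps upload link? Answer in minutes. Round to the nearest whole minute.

28 minutes

Audio: 224 kbps = 0.224 Mbps.
TV episode: 10.124 Mbps × 2880 s = 29157.1 Mb
dashcam clip: 15.164 Mbps × 1680 s = 25475.5 Mb
tutorial video: 5.424 Mbps × 2520 s = 13668.5 Mb
Total: 68301.1 Mb = 8537.6 MB.
At 40 Mbps: 68301.1 / 40 = 1708 s ≈ 28.5 minutes.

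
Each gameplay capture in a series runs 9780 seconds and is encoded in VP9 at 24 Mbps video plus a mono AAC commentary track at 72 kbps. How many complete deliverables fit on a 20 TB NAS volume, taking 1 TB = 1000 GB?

Audio: 72 kbps = 0.072 Mbps.
Total bitrate: 24.072 Mbps.
Per item: 24.072 Mbps × 9780 s = 235,424 Mb = 29,428 MB.
Capacity: 20 TB = 160,000,000 Mb; 679.62 items → 679 complete.

679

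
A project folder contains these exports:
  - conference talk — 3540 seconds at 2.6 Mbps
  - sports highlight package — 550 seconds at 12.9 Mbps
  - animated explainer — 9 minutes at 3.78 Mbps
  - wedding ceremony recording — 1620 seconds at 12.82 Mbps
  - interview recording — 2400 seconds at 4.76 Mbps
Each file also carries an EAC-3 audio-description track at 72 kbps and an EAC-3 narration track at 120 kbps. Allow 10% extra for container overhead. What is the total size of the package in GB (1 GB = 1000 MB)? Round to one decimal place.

7.2 GB

Audio total: 72 + 120 = 192 kbps = 0.192 Mbps.
conference talk: 2.792 Mbps × 3540 s × 1.10 = 10872.0 Mb
sports highlight package: 13.092 Mbps × 550 s × 1.10 = 7920.7 Mb
animated explainer: 3.972 Mbps × 540 s × 1.10 = 2359.4 Mb
wedding ceremony recording: 13.012 Mbps × 1620 s × 1.10 = 23187.4 Mb
interview recording: 4.952 Mbps × 2400 s × 1.10 = 13073.3 Mb
Total: 57412.7 Mb = 7176.6 MB.
= 7.177 GB.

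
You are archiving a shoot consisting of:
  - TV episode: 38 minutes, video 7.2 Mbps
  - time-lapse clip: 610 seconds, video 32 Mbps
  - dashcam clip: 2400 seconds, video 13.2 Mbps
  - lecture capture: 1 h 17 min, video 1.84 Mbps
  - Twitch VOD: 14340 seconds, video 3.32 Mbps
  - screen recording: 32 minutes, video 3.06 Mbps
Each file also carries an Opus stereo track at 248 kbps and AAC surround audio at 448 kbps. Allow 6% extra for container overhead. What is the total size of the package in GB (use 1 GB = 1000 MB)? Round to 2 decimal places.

19.59 GB

Audio total: 248 + 448 = 696 kbps = 0.696 Mbps.
TV episode: 7.896 Mbps × 2280 s × 1.06 = 19083.1 Mb
time-lapse clip: 32.696 Mbps × 610 s × 1.06 = 21141.2 Mb
dashcam clip: 13.896 Mbps × 2400 s × 1.06 = 35351.4 Mb
lecture capture: 2.536 Mbps × 4620 s × 1.06 = 12419.3 Mb
Twitch VOD: 4.016 Mbps × 14340 s × 1.06 = 61044.8 Mb
screen recording: 3.756 Mbps × 1920 s × 1.06 = 7644.2 Mb
Total: 156684.0 Mb = 19585.5 MB.
= 19.59 GB.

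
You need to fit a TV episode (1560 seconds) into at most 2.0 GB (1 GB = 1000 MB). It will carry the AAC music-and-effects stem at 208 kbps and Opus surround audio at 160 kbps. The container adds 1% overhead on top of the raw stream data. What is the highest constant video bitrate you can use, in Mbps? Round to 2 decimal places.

9.79 Mbps

Budget: 2.0 GB = 16000.0 Mb.
Stream payload after overhead: 16000.0 / 1.01 = 15841.6 Mb.
Total bitrate budget: 15841.6 Mb / 1560 s = 10.155 Mbps.
Audio total: 208 + 160 = 368 kbps = 0.368 Mbps.
Video: 10.155 − 0.368 = 9.787 Mbps.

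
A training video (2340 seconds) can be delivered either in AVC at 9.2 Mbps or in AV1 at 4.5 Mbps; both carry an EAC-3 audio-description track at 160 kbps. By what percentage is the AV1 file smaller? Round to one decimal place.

Audio: 160 kbps = 0.160 Mbps.
AVC: 9.360 Mbps × 2340 s = 21902.4 Mb = 2.738 GB.
AV1: 4.660 Mbps × 2340 s = 10904.4 Mb = 1.363 GB.
Reduction: (1 − 1.363/2.738) × 100 = 50.21%.

50.2%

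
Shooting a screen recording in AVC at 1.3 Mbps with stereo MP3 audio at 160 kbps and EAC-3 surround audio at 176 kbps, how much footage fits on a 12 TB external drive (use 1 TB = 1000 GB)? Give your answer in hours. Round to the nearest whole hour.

Audio total: 160 + 176 = 336 kbps = 0.336 Mbps.
Total bitrate: 1.3 + 0.336 = 1.636 Mbps.
Capacity: 12 TB = 96,000,000 Mb.
Recording time: 96,000,000 / 1.636 = 58,679,707 s ≈ 16,300 hours.

16300 hours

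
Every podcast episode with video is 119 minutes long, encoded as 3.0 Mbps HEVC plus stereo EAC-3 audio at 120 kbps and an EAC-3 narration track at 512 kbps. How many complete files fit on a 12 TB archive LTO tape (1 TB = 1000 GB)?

3701

119 min = 7140 s
Audio total: 120 + 512 = 632 kbps = 0.632 Mbps.
Total bitrate: 3.632 Mbps.
Per item: 3.632 Mbps × 7140 s = 25,932 Mb = 3,242 MB.
Capacity: 12 TB = 96,000,000 Mb; 3701.92 items → 3701 complete.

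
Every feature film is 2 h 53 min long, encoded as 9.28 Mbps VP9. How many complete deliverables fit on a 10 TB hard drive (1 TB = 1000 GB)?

830

2 h 53 min = 173 min = 10380 s
Per item: 9.280 Mbps × 10380 s = 96,326 Mb = 12,041 MB.
Capacity: 10 TB = 80,000,000 Mb; 830.51 items → 830 complete.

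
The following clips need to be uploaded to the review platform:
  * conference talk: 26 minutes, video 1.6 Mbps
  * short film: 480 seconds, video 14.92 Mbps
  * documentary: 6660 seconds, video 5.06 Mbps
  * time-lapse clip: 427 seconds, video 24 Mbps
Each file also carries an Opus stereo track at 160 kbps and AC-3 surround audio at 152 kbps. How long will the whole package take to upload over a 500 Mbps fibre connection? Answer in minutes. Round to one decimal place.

1.9 minutes

Audio total: 160 + 152 = 312 kbps = 0.312 Mbps.
conference talk: 1.912 Mbps × 1560 s = 2982.7 Mb
short film: 15.232 Mbps × 480 s = 7311.4 Mb
documentary: 5.372 Mbps × 6660 s = 35777.5 Mb
time-lapse clip: 24.312 Mbps × 427 s = 10381.2 Mb
Total: 56452.8 Mb = 7056.6 MB.
At 500 Mbps: 56452.8 / 500 = 113 s ≈ 1.88 minutes.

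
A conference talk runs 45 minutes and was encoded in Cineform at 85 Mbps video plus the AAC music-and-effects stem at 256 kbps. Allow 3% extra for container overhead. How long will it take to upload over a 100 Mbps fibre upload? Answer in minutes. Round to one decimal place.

45 min = 2700 s
Audio: 256 kbps = 0.256 Mbps.
Total bitrate: 85.256 Mbps.
File: 85.256 Mbps × 2700 s = 230191.2 Mb.
With 3% container overhead: ×1.03. → 237096.9 Mb.
At 100 Mbps: 237096.9 / 100 = 2371.0 s ≈ 39.5 minutes.

39.5 minutes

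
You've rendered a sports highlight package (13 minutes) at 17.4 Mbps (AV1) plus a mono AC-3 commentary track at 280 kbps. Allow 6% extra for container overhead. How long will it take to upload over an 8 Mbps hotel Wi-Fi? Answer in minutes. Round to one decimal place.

13 min = 780 s
Audio: 280 kbps = 0.280 Mbps.
Total bitrate: 17.680 Mbps.
File: 17.680 Mbps × 780 s = 13790.4 Mb.
With 6% container overhead: ×1.06. → 14617.8 Mb.
At 8 Mbps: 14617.8 / 8 = 1827.2 s ≈ 30.5 minutes.

30.5 minutes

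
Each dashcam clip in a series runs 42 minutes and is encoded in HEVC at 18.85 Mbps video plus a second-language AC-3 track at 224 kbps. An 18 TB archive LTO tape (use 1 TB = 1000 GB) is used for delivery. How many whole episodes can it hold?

2995

42 min = 2520 s
Audio: 224 kbps = 0.224 Mbps.
Total bitrate: 19.074 Mbps.
Per item: 19.074 Mbps × 2520 s = 48,066 Mb = 6,008 MB.
Capacity: 18 TB = 144,000,000 Mb; 2995.85 items → 2995 complete.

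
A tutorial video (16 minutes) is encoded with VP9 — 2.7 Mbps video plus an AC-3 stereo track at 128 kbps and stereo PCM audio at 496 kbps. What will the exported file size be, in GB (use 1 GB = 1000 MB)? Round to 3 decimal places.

16 min = 960 s
Audio total: 128 + 496 = 624 kbps = 0.624 Mbps.
Total bitrate: 2.7 + 0.624 = 3.324 Mbps.
Stream data: 3.324 Mbps × 960 s = 3191.0 Mb.
3,191 Mb ÷ 8 = 398.9 MB → 0.3989 GB.

0.399 GB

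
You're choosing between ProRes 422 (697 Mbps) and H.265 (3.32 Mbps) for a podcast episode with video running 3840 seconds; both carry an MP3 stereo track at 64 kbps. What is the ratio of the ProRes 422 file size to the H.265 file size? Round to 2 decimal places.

Audio: 64 kbps = 0.064 Mbps.
ProRes 422: 697.064 Mbps × 3840 s = 2676725.8 Mb = 334.591 GB.
H.265: 3.384 Mbps × 3840 s = 12994.6 Mb = 1.624 GB.
Ratio: 334.591 / 1.624 = 205.988.

205.99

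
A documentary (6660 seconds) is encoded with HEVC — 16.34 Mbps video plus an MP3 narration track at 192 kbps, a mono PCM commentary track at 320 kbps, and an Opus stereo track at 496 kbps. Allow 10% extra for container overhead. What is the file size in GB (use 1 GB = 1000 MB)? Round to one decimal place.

15.9 GB

Audio total: 192 + 320 + 496 = 1008 kbps = 1.008 Mbps.
Total bitrate: 16.34 + 1.008 = 17.348 Mbps.
Stream data: 17.348 Mbps × 6660 s = 115537.7 Mb.
With 10% container overhead: ×1.10.
127,091 Mb ÷ 8 = 15,886 MB → 15.89 GB.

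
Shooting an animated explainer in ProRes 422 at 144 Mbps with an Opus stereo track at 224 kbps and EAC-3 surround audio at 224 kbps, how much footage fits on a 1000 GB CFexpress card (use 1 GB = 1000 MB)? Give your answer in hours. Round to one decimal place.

Audio total: 224 + 224 = 448 kbps = 0.448 Mbps.
Total bitrate: 144 + 0.448 = 144.448 Mbps.
Capacity: 1000 GB = 8,000,000 Mb.
Recording time: 8,000,000 / 144.448 = 55,383 s ≈ 15.4 hours.

15.4 hours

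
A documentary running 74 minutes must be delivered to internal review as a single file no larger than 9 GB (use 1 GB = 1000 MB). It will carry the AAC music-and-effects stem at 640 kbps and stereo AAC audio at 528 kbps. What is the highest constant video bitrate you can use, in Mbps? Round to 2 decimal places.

Budget: 9 GB = 72000.0 Mb.
74 min = 4440 s
Total bitrate budget: 72000.0 Mb / 4440 s = 16.216 Mbps.
Audio total: 640 + 528 = 1168 kbps = 1.168 Mbps.
Video: 16.216 − 1.168 = 15.048 Mbps.

15.05 Mbps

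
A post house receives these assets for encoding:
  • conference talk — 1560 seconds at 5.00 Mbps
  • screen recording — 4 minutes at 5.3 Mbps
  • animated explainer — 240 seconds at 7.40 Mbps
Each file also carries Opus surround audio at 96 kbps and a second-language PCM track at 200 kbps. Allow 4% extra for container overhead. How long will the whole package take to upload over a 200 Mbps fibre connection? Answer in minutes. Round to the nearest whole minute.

1 minutes

Audio total: 96 + 200 = 296 kbps = 0.296 Mbps.
conference talk: 5.296 Mbps × 1560 s × 1.04 = 8592.2 Mb
screen recording: 5.596 Mbps × 240 s × 1.04 = 1396.8 Mb
animated explainer: 7.696 Mbps × 240 s × 1.04 = 1920.9 Mb
Total: 11909.9 Mb = 1488.7 MB.
At 200 Mbps: 11909.9 / 200 = 60 s ≈ 0.992 minutes.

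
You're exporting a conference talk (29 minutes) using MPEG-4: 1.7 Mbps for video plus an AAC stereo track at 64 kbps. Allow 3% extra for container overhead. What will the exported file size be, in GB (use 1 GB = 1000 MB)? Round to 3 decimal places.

0.395 GB

29 min = 1740 s
Audio: 64 kbps = 0.064 Mbps.
Total bitrate: 1.7 + 0.064 = 1.764 Mbps.
Stream data: 1.764 Mbps × 1740 s = 3069.4 Mb.
With 3% container overhead: ×1.03.
3,161 Mb ÷ 8 = 395.2 MB → 0.3952 GB.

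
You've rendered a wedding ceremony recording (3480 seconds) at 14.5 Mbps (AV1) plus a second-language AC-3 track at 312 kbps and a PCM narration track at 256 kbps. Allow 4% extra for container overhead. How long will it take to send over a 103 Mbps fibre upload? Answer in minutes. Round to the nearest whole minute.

9 minutes

Audio total: 312 + 256 = 568 kbps = 0.568 Mbps.
Total bitrate: 15.068 Mbps.
File: 15.068 Mbps × 3480 s = 52436.6 Mb.
With 4% container overhead: ×1.04. → 54534.1 Mb.
At 103 Mbps: 54534.1 / 103 = 529.5 s ≈ 8.82 minutes.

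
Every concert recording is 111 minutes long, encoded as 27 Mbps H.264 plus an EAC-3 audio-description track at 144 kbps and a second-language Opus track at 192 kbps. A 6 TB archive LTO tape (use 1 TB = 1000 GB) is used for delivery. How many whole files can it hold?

263

111 min = 6660 s
Audio total: 144 + 192 = 336 kbps = 0.336 Mbps.
Total bitrate: 27.336 Mbps.
Per item: 27.336 Mbps × 6660 s = 182,058 Mb = 22,757 MB.
Capacity: 6 TB = 48,000,000 Mb; 263.65 items → 263 complete.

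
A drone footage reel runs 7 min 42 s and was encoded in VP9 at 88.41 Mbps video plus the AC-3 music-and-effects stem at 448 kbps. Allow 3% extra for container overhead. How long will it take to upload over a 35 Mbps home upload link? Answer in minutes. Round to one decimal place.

7 min 42 s = 462 s
Audio: 448 kbps = 0.448 Mbps.
Total bitrate: 88.858 Mbps.
File: 88.858 Mbps × 462 s = 41052.4 Mb.
With 3% container overhead: ×1.03. → 42284.0 Mb.
At 35 Mbps: 42284.0 / 35 = 1208.1 s ≈ 20.1 minutes.

20.1 minutes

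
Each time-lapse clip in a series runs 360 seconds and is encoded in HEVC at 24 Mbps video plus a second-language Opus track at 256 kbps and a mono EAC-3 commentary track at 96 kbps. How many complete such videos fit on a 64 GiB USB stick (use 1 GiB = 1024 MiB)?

Audio total: 256 + 96 = 352 kbps = 0.352 Mbps.
Total bitrate: 24.352 Mbps.
Per item: 24.352 Mbps × 360 s = 8,767 Mb = 1,096 MB.
Capacity: 64 GiB = 549,756 Mb; 62.71 items → 62 complete.

62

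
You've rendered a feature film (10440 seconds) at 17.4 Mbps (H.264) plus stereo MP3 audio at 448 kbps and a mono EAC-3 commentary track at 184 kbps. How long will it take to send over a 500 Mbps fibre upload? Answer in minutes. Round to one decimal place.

Audio total: 448 + 184 = 632 kbps = 0.632 Mbps.
Total bitrate: 18.032 Mbps.
File: 18.032 Mbps × 10440 s = 188254.1 Mb.
At 500 Mbps: 188254.1 / 500 = 376.5 s ≈ 6.28 minutes.

6.3 minutes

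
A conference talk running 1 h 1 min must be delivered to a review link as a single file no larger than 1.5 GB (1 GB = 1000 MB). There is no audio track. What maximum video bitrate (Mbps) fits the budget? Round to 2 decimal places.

3.28 Mbps

Budget: 1.5 GB = 12000.0 Mb.
1 h 1 min = 61 min = 3660 s
Total bitrate budget: 12000.0 Mb / 3660 s = 3.279 Mbps.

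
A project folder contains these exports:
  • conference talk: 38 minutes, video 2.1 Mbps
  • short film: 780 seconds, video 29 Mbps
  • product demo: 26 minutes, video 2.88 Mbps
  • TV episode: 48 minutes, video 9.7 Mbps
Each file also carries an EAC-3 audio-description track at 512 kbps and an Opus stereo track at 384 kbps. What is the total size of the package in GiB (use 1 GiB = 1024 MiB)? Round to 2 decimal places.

Audio total: 512 + 384 = 896 kbps = 0.896 Mbps.
conference talk: 2.996 Mbps × 2280 s = 6830.9 Mb
short film: 29.896 Mbps × 780 s = 23318.9 Mb
product demo: 3.776 Mbps × 1560 s = 5890.6 Mb
TV episode: 10.596 Mbps × 2880 s = 30516.5 Mb
Total: 66556.8 Mb = 8319.6 MB.
= 7.748 GiB.

7.75 GiB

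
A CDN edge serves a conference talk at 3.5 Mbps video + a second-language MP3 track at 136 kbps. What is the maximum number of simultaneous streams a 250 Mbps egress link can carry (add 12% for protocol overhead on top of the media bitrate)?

61

Audio: 136 kbps = 0.136 Mbps.
Per-viewer media rate: 3.636 Mbps.
On the wire with 12% overhead: 4.072 Mbps.
250 Mbps = 250.0 Mbps; 250.0 / 4.072 = 61.39 → 61 viewers.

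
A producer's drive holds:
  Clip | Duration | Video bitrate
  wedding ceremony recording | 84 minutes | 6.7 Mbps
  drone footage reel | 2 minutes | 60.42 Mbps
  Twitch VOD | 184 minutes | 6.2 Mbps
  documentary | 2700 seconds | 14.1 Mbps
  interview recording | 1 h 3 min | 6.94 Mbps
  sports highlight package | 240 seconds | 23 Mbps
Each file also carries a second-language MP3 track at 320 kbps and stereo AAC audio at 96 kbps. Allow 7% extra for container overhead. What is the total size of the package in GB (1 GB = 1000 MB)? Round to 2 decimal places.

25.26 GB

Audio total: 320 + 96 = 416 kbps = 0.416 Mbps.
wedding ceremony recording: 7.116 Mbps × 5040 s × 1.07 = 38375.2 Mb
drone footage reel: 60.836 Mbps × 120 s × 1.07 = 7811.3 Mb
Twitch VOD: 6.616 Mbps × 11040 s × 1.07 = 78153.5 Mb
documentary: 14.516 Mbps × 2700 s × 1.07 = 41936.7 Mb
interview recording: 7.356 Mbps × 3780 s × 1.07 = 29752.1 Mb
sports highlight package: 23.416 Mbps × 240 s × 1.07 = 6013.2 Mb
Total: 202042.0 Mb = 25255.3 MB.
= 25.26 GB.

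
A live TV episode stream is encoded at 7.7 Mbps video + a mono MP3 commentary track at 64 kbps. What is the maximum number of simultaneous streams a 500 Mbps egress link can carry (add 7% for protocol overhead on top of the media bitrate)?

60

Audio: 64 kbps = 0.064 Mbps.
Per-viewer media rate: 7.764 Mbps.
On the wire with 7% overhead: 8.307 Mbps.
500 Mbps = 500.0 Mbps; 500.0 / 8.307 = 60.19 → 60 viewers.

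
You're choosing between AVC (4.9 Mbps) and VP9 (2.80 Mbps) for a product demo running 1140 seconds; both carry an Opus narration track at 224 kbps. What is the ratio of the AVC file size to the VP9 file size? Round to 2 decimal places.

Audio: 224 kbps = 0.224 Mbps.
AVC: 5.124 Mbps × 1140 s = 5841.4 Mb = 0.730 GB.
VP9: 3.024 Mbps × 1140 s = 3447.4 Mb = 0.431 GB.
Ratio: 0.730 / 0.431 = 1.694.

1.69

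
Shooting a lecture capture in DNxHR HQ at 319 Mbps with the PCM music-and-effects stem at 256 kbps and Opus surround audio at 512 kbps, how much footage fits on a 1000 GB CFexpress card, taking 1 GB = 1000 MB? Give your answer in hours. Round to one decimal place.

Audio total: 256 + 512 = 768 kbps = 0.768 Mbps.
Total bitrate: 319 + 0.768 = 319.768 Mbps.
Capacity: 1000 GB = 8,000,000 Mb.
Recording time: 8,000,000 / 319.768 = 25,018 s ≈ 6.95 hours.

6.9 hours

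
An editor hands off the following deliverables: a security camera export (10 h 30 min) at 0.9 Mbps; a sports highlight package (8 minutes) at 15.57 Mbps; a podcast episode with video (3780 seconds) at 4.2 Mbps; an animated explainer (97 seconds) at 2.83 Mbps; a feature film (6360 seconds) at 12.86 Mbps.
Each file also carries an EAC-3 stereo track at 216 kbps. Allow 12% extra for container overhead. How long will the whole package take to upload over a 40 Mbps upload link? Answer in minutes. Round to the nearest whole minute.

Audio: 216 kbps = 0.216 Mbps.
security camera export: 1.116 Mbps × 37800 s × 1.12 = 47247.0 Mb
sports highlight package: 15.786 Mbps × 480 s × 1.12 = 8486.6 Mb
podcast episode with video: 4.416 Mbps × 3780 s × 1.12 = 18695.6 Mb
animated explainer: 3.046 Mbps × 97 s × 1.12 = 330.9 Mb
feature film: 13.076 Mbps × 6360 s × 1.12 = 93143.0 Mb
Total: 167903.0 Mb = 20987.9 MB.
At 40 Mbps: 167903.0 / 40 = 4198 s ≈ 70 minutes.

70 minutes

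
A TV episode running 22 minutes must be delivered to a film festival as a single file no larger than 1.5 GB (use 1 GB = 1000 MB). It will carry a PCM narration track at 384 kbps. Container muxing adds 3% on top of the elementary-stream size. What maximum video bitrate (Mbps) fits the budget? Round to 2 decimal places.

8.44 Mbps

Budget: 1.5 GB = 12000.0 Mb.
Stream payload after overhead: 12000.0 / 1.03 = 11650.5 Mb.
22 min = 1320 s
Total bitrate budget: 11650.5 Mb / 1320 s = 8.826 Mbps.
Audio: 384 kbps = 0.384 Mbps.
Video: 8.826 − 0.384 = 8.442 Mbps.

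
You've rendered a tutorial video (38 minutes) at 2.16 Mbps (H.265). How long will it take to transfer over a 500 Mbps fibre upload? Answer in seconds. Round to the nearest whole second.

10 seconds

38 min = 2280 s
File: 2.160 Mbps × 2280 s = 4924.8 Mb.
At 500 Mbps: 4924.8 / 500 = 9.8 s ≈ 9.85 seconds.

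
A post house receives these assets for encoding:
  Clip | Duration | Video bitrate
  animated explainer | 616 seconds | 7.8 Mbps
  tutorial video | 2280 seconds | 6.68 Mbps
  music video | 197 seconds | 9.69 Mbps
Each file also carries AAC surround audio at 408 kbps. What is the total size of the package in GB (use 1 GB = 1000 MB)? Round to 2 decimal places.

Audio: 408 kbps = 0.408 Mbps.
animated explainer: 8.208 Mbps × 616 s = 5056.1 Mb
tutorial video: 7.088 Mbps × 2280 s = 16160.6 Mb
music video: 10.098 Mbps × 197 s = 1989.3 Mb
Total: 23206.1 Mb = 2900.8 MB.
= 2.901 GB.

2.90 GB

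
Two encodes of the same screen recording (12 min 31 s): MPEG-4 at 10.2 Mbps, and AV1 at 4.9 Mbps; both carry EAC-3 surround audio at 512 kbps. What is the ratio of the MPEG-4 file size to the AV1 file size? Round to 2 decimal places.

12 min 31 s = 751 s
Audio: 512 kbps = 0.512 Mbps.
MPEG-4: 10.712 Mbps × 751 s = 8044.7 Mb = 1.006 GB.
AV1: 5.412 Mbps × 751 s = 4064.4 Mb = 0.508 GB.
Ratio: 1.006 / 0.508 = 1.979.

1.98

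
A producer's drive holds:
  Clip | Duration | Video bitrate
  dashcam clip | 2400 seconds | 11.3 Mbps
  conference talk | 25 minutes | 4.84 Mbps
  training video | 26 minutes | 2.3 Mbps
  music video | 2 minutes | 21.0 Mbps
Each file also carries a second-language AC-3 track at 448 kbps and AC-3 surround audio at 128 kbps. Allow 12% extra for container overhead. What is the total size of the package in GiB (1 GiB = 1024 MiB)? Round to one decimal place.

5.7 GiB

Audio total: 448 + 128 = 576 kbps = 0.576 Mbps.
dashcam clip: 11.876 Mbps × 2400 s × 1.12 = 31922.7 Mb
conference talk: 5.416 Mbps × 1500 s × 1.12 = 9098.9 Mb
training video: 2.876 Mbps × 1560 s × 1.12 = 5024.9 Mb
music video: 21.576 Mbps × 120 s × 1.12 = 2899.8 Mb
Total: 48946.3 Mb = 6118.3 MB.
= 5.698 GiB.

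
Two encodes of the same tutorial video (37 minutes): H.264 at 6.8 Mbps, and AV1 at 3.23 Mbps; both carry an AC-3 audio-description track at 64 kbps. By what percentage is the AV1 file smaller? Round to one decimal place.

52.0%

37 min = 2220 s
Audio: 64 kbps = 0.064 Mbps.
H.264: 6.864 Mbps × 2220 s = 15238.1 Mb = 1.774 GiB.
AV1: 3.294 Mbps × 2220 s = 7312.7 Mb = 0.851 GiB.
Reduction: (1 − 0.851/1.774) × 100 = 52.01%.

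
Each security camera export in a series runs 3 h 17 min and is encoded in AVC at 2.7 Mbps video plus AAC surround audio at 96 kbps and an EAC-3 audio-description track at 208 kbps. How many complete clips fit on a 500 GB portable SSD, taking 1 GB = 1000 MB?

112

3 h 17 min = 197 min = 11820 s
Audio total: 96 + 208 = 304 kbps = 0.304 Mbps.
Total bitrate: 3.004 Mbps.
Per item: 3.004 Mbps × 11820 s = 35,507 Mb = 4,438 MB.
Capacity: 500 GB = 4,000,000 Mb; 112.65 items → 112 complete.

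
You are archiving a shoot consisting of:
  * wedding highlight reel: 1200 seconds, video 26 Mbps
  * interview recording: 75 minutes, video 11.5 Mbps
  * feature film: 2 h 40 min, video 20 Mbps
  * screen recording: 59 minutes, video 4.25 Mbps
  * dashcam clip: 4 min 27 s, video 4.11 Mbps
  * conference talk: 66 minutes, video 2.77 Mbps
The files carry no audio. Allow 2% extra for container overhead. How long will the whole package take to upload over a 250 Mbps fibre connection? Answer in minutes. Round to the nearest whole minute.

wedding highlight reel: 26.000 Mbps × 1200 s × 1.02 = 31824.0 Mb
interview recording: 11.500 Mbps × 4500 s × 1.02 = 52785.0 Mb
feature film: 20.000 Mbps × 9600 s × 1.02 = 195840.0 Mb
screen recording: 4.250 Mbps × 3540 s × 1.02 = 15345.9 Mb
dashcam clip: 4.110 Mbps × 267 s × 1.02 = 1119.3 Mb
conference talk: 2.770 Mbps × 3960 s × 1.02 = 11188.6 Mb
Total: 308102.8 Mb = 38512.9 MB.
At 250 Mbps: 308102.8 / 250 = 1232 s ≈ 20.5 minutes.

21 minutes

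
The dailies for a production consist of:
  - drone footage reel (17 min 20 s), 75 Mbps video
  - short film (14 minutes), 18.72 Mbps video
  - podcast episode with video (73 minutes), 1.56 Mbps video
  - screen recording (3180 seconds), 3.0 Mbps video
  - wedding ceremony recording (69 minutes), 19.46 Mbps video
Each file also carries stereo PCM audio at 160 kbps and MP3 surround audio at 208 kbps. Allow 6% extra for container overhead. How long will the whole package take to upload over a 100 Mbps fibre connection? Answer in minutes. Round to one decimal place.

Audio total: 160 + 208 = 368 kbps = 0.368 Mbps.
drone footage reel: 75.368 Mbps × 1040 s × 1.06 = 83085.7 Mb
short film: 19.088 Mbps × 840 s × 1.06 = 16996.0 Mb
podcast episode with video: 1.928 Mbps × 4380 s × 1.06 = 8951.3 Mb
screen recording: 3.368 Mbps × 3180 s × 1.06 = 11352.9 Mb
wedding ceremony recording: 19.828 Mbps × 4140 s × 1.06 = 87013.2 Mb
Total: 207399.0 Mb = 25924.9 MB.
At 100 Mbps: 207399.0 / 100 = 2074 s ≈ 34.6 minutes.

34.6 minutes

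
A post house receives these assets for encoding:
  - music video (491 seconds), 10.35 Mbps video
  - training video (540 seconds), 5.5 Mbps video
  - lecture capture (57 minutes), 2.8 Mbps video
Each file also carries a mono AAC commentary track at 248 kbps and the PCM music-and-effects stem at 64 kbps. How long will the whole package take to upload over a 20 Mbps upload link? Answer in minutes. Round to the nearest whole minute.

Audio total: 248 + 64 = 312 kbps = 0.312 Mbps.
music video: 10.662 Mbps × 491 s = 5235.0 Mb
training video: 5.812 Mbps × 540 s = 3138.5 Mb
lecture capture: 3.112 Mbps × 3420 s = 10643.0 Mb
Total: 19016.6 Mb = 2377.1 MB.
At 20 Mbps: 19016.6 / 20 = 951 s ≈ 15.8 minutes.

16 minutes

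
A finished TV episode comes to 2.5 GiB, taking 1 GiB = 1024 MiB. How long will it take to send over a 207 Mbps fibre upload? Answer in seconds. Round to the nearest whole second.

File: 2.5 GiB = 21474.8 Mb.
At 207 Mbps: 21474.8 / 207 = 103.7 s ≈ 104 seconds.

104 seconds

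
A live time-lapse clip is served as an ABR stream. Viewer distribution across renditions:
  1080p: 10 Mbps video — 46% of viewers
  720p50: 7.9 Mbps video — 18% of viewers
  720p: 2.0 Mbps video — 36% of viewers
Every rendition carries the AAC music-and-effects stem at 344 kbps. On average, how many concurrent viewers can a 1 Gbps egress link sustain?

141

Audio: 344 kbps = 0.344 Mbps.
Average per-viewer bitrate: 0.46×10.344 + 0.18×8.244 + 0.36×2.344 = 7.086 Mbps.
1 Gbps = 1,000 Mbps; 1,000 / 7.086 = 141.12 → 141.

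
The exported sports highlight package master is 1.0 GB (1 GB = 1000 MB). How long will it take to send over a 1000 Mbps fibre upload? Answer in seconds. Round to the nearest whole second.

File: 1.0 GB = 8000.0 Mb.
At 1000 Mbps: 8000.0 / 1000 = 8.0 s ≈ 8 seconds.

8 seconds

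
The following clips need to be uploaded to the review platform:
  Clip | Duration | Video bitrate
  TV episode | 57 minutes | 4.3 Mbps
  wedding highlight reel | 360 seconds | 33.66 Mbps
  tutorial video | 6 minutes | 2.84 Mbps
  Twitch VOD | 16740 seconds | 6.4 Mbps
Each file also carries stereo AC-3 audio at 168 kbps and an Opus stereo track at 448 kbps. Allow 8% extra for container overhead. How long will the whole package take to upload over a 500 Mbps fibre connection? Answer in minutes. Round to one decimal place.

Audio total: 168 + 448 = 616 kbps = 0.616 Mbps.
TV episode: 4.916 Mbps × 3420 s × 1.08 = 18157.7 Mb
wedding highlight reel: 34.276 Mbps × 360 s × 1.08 = 13326.5 Mb
tutorial video: 3.456 Mbps × 360 s × 1.08 = 1343.7 Mb
Twitch VOD: 7.016 Mbps × 16740 s × 1.08 = 126843.7 Mb
Total: 159671.6 Mb = 19959.0 MB.
At 500 Mbps: 159671.6 / 500 = 319 s ≈ 5.32 minutes.

5.3 minutes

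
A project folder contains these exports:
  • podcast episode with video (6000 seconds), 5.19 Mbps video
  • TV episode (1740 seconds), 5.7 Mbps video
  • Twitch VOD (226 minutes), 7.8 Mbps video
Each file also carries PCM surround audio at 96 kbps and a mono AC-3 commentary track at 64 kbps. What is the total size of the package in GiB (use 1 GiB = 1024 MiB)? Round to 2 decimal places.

Audio total: 96 + 64 = 160 kbps = 0.160 Mbps.
podcast episode with video: 5.350 Mbps × 6000 s = 32100.0 Mb
TV episode: 5.860 Mbps × 1740 s = 10196.4 Mb
Twitch VOD: 7.960 Mbps × 13560 s = 107937.6 Mb
Total: 150234.0 Mb = 18779.2 MB.
= 17.49 GiB.

17.49 GiB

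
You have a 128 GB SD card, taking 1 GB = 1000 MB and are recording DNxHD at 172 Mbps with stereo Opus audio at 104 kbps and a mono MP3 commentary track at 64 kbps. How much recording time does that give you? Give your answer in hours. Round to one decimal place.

Audio total: 104 + 64 = 168 kbps = 0.168 Mbps.
Total bitrate: 172 + 0.168 = 172.168 Mbps.
Capacity: 128 GB = 1,024,000 Mb.
Recording time: 1,024,000 / 172.168 = 5,948 s ≈ 1.65 hours.

1.7 hours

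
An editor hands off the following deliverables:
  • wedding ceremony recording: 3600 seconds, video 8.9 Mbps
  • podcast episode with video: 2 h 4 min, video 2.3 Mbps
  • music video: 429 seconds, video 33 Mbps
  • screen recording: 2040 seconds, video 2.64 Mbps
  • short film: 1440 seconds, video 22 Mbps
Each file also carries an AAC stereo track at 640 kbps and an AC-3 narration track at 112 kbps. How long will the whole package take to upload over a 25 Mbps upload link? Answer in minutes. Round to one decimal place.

Audio total: 640 + 112 = 752 kbps = 0.752 Mbps.
wedding ceremony recording: 9.652 Mbps × 3600 s = 34747.2 Mb
podcast episode with video: 3.052 Mbps × 7440 s = 22706.9 Mb
music video: 33.752 Mbps × 429 s = 14479.6 Mb
screen recording: 3.392 Mbps × 2040 s = 6919.7 Mb
short film: 22.752 Mbps × 1440 s = 32762.9 Mb
Total: 111616.2 Mb = 13952.0 MB.
At 25 Mbps: 111616.2 / 25 = 4465 s ≈ 74.4 minutes.

74.4 minutes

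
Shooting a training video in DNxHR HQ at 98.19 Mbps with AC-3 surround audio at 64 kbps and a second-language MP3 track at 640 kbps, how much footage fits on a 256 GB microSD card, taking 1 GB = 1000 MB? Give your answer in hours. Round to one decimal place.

Audio total: 64 + 640 = 704 kbps = 0.704 Mbps.
Total bitrate: 98.19 + 0.704 = 98.894 Mbps.
Capacity: 256 GB = 2,048,000 Mb.
Recording time: 2,048,000 / 98.894 = 20,709 s ≈ 5.75 hours.

5.8 hours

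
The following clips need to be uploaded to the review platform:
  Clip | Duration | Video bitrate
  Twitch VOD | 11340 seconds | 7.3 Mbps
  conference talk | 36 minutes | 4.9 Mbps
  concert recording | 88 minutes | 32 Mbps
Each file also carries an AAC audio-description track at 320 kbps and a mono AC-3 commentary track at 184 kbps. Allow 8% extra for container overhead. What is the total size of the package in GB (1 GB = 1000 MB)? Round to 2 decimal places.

36.69 GB

Audio total: 320 + 184 = 504 kbps = 0.504 Mbps.
Twitch VOD: 7.804 Mbps × 11340 s × 1.08 = 95577.1 Mb
conference talk: 5.404 Mbps × 2160 s × 1.08 = 12606.5 Mb
concert recording: 32.504 Mbps × 5280 s × 1.08 = 185350.8 Mb
Total: 293534.4 Mb = 36691.8 MB.
= 36.69 GB.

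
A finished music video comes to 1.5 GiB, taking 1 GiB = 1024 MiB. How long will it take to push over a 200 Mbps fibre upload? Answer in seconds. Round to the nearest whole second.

64 seconds

File: 1.5 GiB = 12884.9 Mb.
At 200 Mbps: 12884.9 / 200 = 64.4 s ≈ 64.4 seconds.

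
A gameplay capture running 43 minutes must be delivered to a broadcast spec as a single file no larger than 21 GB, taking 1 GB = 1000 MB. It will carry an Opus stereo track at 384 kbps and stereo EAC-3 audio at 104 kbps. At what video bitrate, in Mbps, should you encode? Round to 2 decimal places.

64.63 Mbps

Budget: 21 GB = 168000.0 Mb.
43 min = 2580 s
Total bitrate budget: 168000.0 Mb / 2580 s = 65.116 Mbps.
Audio total: 384 + 104 = 488 kbps = 0.488 Mbps.
Video: 65.116 − 0.488 = 64.628 Mbps.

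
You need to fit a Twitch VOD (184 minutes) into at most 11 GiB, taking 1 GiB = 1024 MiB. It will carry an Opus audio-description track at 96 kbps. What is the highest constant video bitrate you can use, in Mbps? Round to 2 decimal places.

8.46 Mbps

Budget: 11 GiB = 94489.3 Mb.
184 min = 11040 s
Total bitrate budget: 94489.3 Mb / 11040 s = 8.559 Mbps.
Audio: 96 kbps = 0.096 Mbps.
Video: 8.559 − 0.096 = 8.463 Mbps.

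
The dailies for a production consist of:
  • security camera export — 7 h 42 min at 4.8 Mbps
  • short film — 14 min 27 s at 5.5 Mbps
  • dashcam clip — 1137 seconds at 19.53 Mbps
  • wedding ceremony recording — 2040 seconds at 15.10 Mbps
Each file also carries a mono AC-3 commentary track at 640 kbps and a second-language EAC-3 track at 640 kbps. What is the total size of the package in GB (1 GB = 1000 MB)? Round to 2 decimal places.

28.94 GB

Audio total: 640 + 640 = 1280 kbps = 1.280 Mbps.
security camera export: 6.080 Mbps × 27720 s = 168537.6 Mb
short film: 6.780 Mbps × 867 s = 5878.3 Mb
dashcam clip: 20.810 Mbps × 1137 s = 23661.0 Mb
wedding ceremony recording: 16.380 Mbps × 2040 s = 33415.2 Mb
Total: 231492.0 Mb = 28936.5 MB.
= 28.94 GB.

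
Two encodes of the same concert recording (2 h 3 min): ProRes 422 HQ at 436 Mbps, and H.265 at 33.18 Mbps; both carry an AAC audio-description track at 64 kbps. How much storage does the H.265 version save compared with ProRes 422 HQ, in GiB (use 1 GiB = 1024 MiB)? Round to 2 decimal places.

346.08 GiB

2 h 3 min = 123 min = 7380 s
Audio: 64 kbps = 0.064 Mbps.
ProRes 422 HQ: 436.064 Mbps × 7380 s = 3218152.3 Mb = 374.642 GiB.
H.265: 33.244 Mbps × 7380 s = 245340.7 Mb = 28.561 GiB.
Saving: 374.642 − 28.561 = 346.081 GiB.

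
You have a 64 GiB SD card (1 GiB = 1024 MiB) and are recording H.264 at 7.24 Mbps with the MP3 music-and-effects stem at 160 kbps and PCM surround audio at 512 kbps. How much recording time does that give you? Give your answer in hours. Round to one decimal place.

19.3 hours

Audio total: 160 + 512 = 672 kbps = 0.672 Mbps.
Total bitrate: 7.24 + 0.672 = 7.912 Mbps.
Capacity: 64 GiB = 549,756 Mb.
Recording time: 549,756 / 7.912 = 69,484 s ≈ 19.3 hours.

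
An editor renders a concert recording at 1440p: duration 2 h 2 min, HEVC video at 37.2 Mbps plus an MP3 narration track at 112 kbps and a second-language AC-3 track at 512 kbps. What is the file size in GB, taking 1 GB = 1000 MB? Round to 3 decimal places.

34.609 GB

2 h 2 min = 122 min = 7320 s
Audio total: 112 + 512 = 624 kbps = 0.624 Mbps.
Total bitrate: 37.2 + 0.624 = 37.824 Mbps.
Stream data: 37.824 Mbps × 7320 s = 276871.7 Mb.
276,872 Mb ÷ 8 = 34,609 MB → 34.61 GB.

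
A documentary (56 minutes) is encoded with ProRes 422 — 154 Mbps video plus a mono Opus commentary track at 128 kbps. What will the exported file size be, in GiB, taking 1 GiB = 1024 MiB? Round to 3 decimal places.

56 min = 3360 s
Audio: 128 kbps = 0.128 Mbps.
Total bitrate: 154 + 0.128 = 154.128 Mbps.
Stream data: 154.128 Mbps × 3360 s = 517870.1 Mb.
517,870 Mb = 64,733,760,000 bytes ÷ 1,073,741,824 = 60.29 GiB.

60.288 GiB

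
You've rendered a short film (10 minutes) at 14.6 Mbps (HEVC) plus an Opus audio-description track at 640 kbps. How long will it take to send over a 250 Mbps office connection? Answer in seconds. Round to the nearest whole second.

10 min = 600 s
Audio: 640 kbps = 0.640 Mbps.
Total bitrate: 15.240 Mbps.
File: 15.240 Mbps × 600 s = 9144.0 Mb.
At 250 Mbps: 9144.0 / 250 = 36.6 s ≈ 36.6 seconds.

37 seconds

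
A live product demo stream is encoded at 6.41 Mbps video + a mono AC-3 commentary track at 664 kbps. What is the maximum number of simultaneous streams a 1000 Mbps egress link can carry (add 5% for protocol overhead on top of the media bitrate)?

134

Audio: 664 kbps = 0.664 Mbps.
Per-viewer media rate: 7.074 Mbps.
On the wire with 5% overhead: 7.428 Mbps.
1000 Mbps = 1,000 Mbps; 1,000 / 7.428 = 134.63 → 134 viewers.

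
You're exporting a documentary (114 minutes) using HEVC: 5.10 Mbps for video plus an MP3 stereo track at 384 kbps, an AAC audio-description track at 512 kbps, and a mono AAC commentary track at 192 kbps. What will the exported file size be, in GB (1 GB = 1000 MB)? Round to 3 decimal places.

114 min = 6840 s
Audio total: 384 + 512 + 192 = 1088 kbps = 1.088 Mbps.
Total bitrate: 5.10 + 1.088 = 6.188 Mbps.
Stream data: 6.188 Mbps × 6840 s = 42325.9 Mb.
42,326 Mb ÷ 8 = 5,291 MB → 5.291 GB.

5.291 GB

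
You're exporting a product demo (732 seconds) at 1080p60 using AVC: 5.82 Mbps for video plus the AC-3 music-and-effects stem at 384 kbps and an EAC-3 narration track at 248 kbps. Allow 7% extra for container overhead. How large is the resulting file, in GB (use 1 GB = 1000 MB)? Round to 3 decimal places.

Audio total: 384 + 248 = 632 kbps = 0.632 Mbps.
Total bitrate: 5.82 + 0.632 = 6.452 Mbps.
Stream data: 6.452 Mbps × 732 s = 4722.9 Mb.
With 7% container overhead: ×1.07.
5,053 Mb ÷ 8 = 631.7 MB → 0.6317 GB.

0.632 GB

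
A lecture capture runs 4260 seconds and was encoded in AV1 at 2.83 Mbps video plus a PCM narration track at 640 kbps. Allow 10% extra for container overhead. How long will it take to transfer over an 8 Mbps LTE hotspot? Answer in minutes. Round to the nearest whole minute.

Audio: 640 kbps = 0.640 Mbps.
Total bitrate: 3.470 Mbps.
File: 3.470 Mbps × 4260 s = 14782.2 Mb.
With 10% container overhead: ×1.10. → 16260.4 Mb.
At 8 Mbps: 16260.4 / 8 = 2032.6 s ≈ 33.9 minutes.

34 minutes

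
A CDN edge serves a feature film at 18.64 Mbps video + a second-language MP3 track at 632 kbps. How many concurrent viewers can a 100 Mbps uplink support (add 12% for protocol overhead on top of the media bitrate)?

4

Audio: 632 kbps = 0.632 Mbps.
Per-viewer media rate: 19.272 Mbps.
On the wire with 12% overhead: 21.585 Mbps.
100 Mbps = 100.0 Mbps; 100.0 / 21.585 = 4.63 → 4 viewers.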